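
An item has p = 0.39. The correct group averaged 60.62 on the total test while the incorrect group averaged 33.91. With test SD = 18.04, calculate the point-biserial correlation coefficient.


q = 1 - p = 0.61
rpb = ((M1 - M0) / SD) * sqrt(p * q)
rpb = ((60.62 - 33.91) / 18.04) * sqrt(0.39 * 0.61)
rpb = 0.7222

0.7222


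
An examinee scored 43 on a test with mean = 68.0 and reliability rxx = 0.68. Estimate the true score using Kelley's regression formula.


T_est = rxx * X + (1 - rxx) * mean
T_est = 0.68 * 43 + 0.32 * 68.0
T_est = 29.24 + 21.76
T_est = 51.0

51.0


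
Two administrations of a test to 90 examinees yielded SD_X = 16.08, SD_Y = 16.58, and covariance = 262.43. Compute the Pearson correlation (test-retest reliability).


r = cov(X,Y) / (SD_X * SD_Y)
r = 262.43 / (16.08 * 16.58)
r = 262.43 / 266.6064
r = 0.9843

0.9843


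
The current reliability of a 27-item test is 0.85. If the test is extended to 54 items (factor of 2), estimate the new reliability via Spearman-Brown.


r_new = (n * rxx) / (1 + (n-1) * rxx)
r_new = (2 * 0.85) / (1 + 1 * 0.85)
r_new = 1.7 / 1.85
r_new = 0.9189

0.9189


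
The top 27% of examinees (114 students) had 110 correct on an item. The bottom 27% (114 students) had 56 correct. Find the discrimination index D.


p_upper = 110/114 = 0.9649
p_lower = 56/114 = 0.4912
D = 0.9649 - 0.4912 = 0.4737

0.4737


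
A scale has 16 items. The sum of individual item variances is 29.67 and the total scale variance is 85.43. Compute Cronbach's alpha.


alpha = (k/(k-1)) * (1 - sum(si^2)/s_total^2)
= (16/15) * (1 - 29.67/85.43)
alpha = 0.6962

0.6962


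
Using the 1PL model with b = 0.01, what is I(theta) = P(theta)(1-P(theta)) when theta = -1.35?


P = 1/(1+exp(-(-1.35-0.01))) = 0.2042
I = P*(1-P) = 0.2042 * 0.7958
I = 0.1625

0.1625


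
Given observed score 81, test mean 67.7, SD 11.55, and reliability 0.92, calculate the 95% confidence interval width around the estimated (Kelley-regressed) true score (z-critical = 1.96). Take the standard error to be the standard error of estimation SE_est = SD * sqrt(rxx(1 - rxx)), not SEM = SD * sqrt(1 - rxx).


True score estimate = 0.92*81 + 0.08*67.7 = 79.936
SE_est = SD * sqrt(rxx * (1 - rxx)) = 11.55 * sqrt(0.92 * 0.08) = 11.55 * sqrt(0.0736) = 3.133436
CI = T_est +/- z * SE_est, so width = 2 * z * SE_est = 2 * 1.96 * 3.133436
Width = 12.2831

12.2831


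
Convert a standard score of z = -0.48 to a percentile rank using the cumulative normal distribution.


CDF(z) = 0.5 * (1 + erf(z/sqrt(2)))
erf(-0.3394) = -0.3688
CDF = 0.3156
Percentile rank = 0.3156 * 100 = 31.56

31.56


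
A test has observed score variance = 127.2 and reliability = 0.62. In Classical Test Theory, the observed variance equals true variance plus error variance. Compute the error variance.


var_true = rxx * var_obs = 0.62 * 127.2 = 78.864
var_error = var_obs - var_true
var_error = 127.2 - 78.864
var_error = 48.336

48.336


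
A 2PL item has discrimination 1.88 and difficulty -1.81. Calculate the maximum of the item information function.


For 2PL, max info at theta = b = -1.81
I_max = a^2 / 4 = 1.88^2 / 4
= 3.5344 / 4
I_max = 0.8836

0.8836


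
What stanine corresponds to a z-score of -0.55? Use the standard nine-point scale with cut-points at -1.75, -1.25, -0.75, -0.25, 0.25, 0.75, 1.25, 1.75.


Stanine boundaries: [-1.75, -1.25, -0.75, -0.25, 0.25, 0.75, 1.25, 1.75]
z = -0.55
Check each boundary:
  z >= -1.75 -> could be stanine 2
  z >= -1.25 -> could be stanine 3
  z >= -0.75 -> could be stanine 4
  z < -0.25
  z < 0.25
  z < 0.75
  z < 1.25
  z < 1.75
Highest qualifying boundary gives stanine = 4

4


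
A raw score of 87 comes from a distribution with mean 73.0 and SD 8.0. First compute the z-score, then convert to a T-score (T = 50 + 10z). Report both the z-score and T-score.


z = (X - mean) / SD = (87 - 73.0) / 8.0
z = 14.0 / 8.0
z = 1.75
T-score = T = 50 + 10z
Carry z at full precision (z = 14.0 / 8.0) into the conversion:
T-score = 50 + 10 * (14.0 / 8.0) = 50 + 140 / 8.0
T-score = 50 + 17.5
T-score = 67.5

67.5


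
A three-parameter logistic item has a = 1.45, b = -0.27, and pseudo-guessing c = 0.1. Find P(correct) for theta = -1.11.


logit = 1.45*(-1.11 - -0.27) = -1.218
P* = 1/(1 + exp(--1.218)) = 0.2283
P = 0.1 + (1 - 0.1) * 0.2283
P = 0.3055

0.3055


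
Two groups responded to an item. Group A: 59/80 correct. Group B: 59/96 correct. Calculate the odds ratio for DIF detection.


Odds_A = 59/21 = 2.8095
Odds_B = 59/37 = 1.5946
OR = Odds_A / Odds_B = 2.8095 / 1.5946
Exactly, OR = (59 * 37) / (21 * 59) = 2183 / 1239
OR = 1.7619

1.7619


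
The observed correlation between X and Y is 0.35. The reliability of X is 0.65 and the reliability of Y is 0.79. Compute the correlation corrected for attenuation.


r_corrected = rxy / sqrt(rxx * ryy)
= 0.35 / sqrt(0.65 * 0.79)
= 0.35 / sqrt(0.5135)
= 0.35 / 0.716589
r_corrected = 0.4884

0.4884


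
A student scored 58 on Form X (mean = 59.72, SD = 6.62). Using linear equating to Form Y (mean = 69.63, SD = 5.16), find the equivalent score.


slope = SD_Y / SD_X = 5.16 / 6.62 ~ 0.7795
intercept = mean_Y - slope * mean_X = 69.63 - (5.16 / 6.62) * 59.72 ~ 23.0809
Y = slope * X + intercept. To avoid rounding drift from the rounded slope/intercept, evaluate the equivalent form Y = mean_Y + SD_Y * (X - mean_X) / SD_X at full precision:
Y = 69.63 + 5.16 * (58 - 59.72) / 6.62
Y = 69.63 - 5.16 * 1.72 / 6.62
Y = 69.63 - 8.8752 / 6.62
Y = 69.63 - 1.3407
Y = 68.2893

68.2893


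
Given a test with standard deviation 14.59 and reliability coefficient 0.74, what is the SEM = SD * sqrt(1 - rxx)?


SEM = SD * sqrt(1 - rxx)
SEM = 14.59 * sqrt(1 - 0.74)
SEM = 14.59 * sqrt(0.26) = 14.59 * 0.509902
SEM = 7.4395

7.4395


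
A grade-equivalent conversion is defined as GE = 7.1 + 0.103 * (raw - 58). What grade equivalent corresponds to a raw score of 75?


raw - median = 75 - 58 = 17
slope * diff = 0.103 * 17 = 1.751
GE = 7.1 + 1.751
GE = 8.851

8.851


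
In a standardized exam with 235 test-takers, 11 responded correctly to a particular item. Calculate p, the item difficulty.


Item difficulty p = number correct / total examinees
p = 11 / 235
p = 0.0468

0.0468


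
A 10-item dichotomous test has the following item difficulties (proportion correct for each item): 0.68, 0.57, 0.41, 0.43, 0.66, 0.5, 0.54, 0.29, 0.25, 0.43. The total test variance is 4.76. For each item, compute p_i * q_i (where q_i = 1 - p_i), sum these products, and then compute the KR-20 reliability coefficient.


For each item, compute p_i * q_i:
  Item 1: 0.68 * 0.32 = 0.2176
  Item 2: 0.57 * 0.43 = 0.2451
  Item 3: 0.41 * 0.59 = 0.2419
  Item 4: 0.43 * 0.57 = 0.2451
  Item 5: 0.66 * 0.34 = 0.2244
  Item 6: 0.5 * 0.5 = 0.25
  Item 7: 0.54 * 0.46 = 0.2484
  Item 8: 0.29 * 0.71 = 0.2059
  Item 9: 0.25 * 0.75 = 0.1875
  Item 10: 0.43 * 0.57 = 0.2451
Sum(p_i * q_i) = 0.2176 + 0.2451 + 0.2419 + 0.2451 + 0.2244 + 0.25 + 0.2484 + 0.2059 + 0.1875 + 0.2451 = 2.311
KR-20 = (k/(k-1)) * (1 - Sum(p_i*q_i) / Var_total)
= (10/9) * (1 - 2.311/4.76)
= 1.1111 * 0.5145
KR-20 = 0.5717

0.5717


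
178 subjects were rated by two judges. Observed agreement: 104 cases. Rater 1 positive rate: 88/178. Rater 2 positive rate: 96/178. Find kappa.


P_o = 104/178 = 0.58427
P_e = (88*96 + 90*82) / 31684 = 0.499558
kappa = (P_o - P_e) / (1 - P_e)
kappa = (0.58427 - 0.499558) / (1 - 0.499558)
kappa = 0.1693

0.1693


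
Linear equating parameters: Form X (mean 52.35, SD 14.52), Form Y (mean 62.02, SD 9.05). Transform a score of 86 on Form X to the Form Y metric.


slope = SD_Y / SD_X = 9.05 / 14.52 ~ 0.6233
intercept = mean_Y - slope * mean_X = 62.02 - (9.05 / 14.52) * 52.35 ~ 29.3914
Y = slope * X + intercept. To avoid rounding drift from the rounded slope/intercept, evaluate the equivalent form Y = mean_Y + SD_Y * (X - mean_X) / SD_X at full precision:
Y = 62.02 + 9.05 * (86 - 52.35) / 14.52
Y = 62.02 + 9.05 * 33.65 / 14.52
Y = 62.02 + 304.5325 / 14.52
Y = 62.02 + 20.9733
Y = 82.9933

82.9933


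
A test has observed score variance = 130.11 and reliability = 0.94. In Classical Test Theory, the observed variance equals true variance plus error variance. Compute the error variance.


var_true = rxx * var_obs = 0.94 * 130.11 = 122.3034
var_error = var_obs - var_true
var_error = 130.11 - 122.3034
var_error = 7.8066

7.8066


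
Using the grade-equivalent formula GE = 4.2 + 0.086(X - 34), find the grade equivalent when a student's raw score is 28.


raw - median = 28 - 34 = -6
slope * diff = 0.086 * -6 = -0.516
GE = 4.2 + -0.516
GE = 3.684

3.684


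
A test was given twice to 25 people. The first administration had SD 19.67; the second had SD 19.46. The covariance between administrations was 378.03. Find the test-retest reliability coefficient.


r = cov(X,Y) / (SD_X * SD_Y)
r = 378.03 / (19.67 * 19.46)
r = 378.03 / 382.7782
r = 0.9876

0.9876


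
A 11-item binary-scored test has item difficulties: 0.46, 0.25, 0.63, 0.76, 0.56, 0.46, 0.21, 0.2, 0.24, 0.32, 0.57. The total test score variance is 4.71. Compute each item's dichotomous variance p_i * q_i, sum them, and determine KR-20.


For each item, compute p_i * q_i:
  Item 1: 0.46 * 0.54 = 0.2484
  Item 2: 0.25 * 0.75 = 0.1875
  Item 3: 0.63 * 0.37 = 0.2331
  Item 4: 0.76 * 0.24 = 0.1824
  Item 5: 0.56 * 0.44 = 0.2464
  Item 6: 0.46 * 0.54 = 0.2484
  Item 7: 0.21 * 0.79 = 0.1659
  Item 8: 0.2 * 0.8 = 0.16
  Item 9: 0.24 * 0.76 = 0.1824
  Item 10: 0.32 * 0.68 = 0.2176
  Item 11: 0.57 * 0.43 = 0.2451
Sum(p_i * q_i) = 0.2484 + 0.1875 + 0.2331 + 0.1824 + 0.2464 + 0.2484 + 0.1659 + 0.16 + 0.1824 + 0.2176 + 0.2451 = 2.3172
KR-20 = (k/(k-1)) * (1 - Sum(p_i*q_i) / Var_total)
= (11/10) * (1 - 2.3172/4.71)
= 1.1 * 0.508
KR-20 = 0.5588

0.5588


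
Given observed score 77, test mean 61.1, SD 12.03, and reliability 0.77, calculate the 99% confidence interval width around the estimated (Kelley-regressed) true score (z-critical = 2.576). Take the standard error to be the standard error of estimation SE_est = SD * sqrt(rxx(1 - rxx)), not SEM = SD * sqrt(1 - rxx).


True score estimate = 0.77*77 + 0.23*61.1 = 73.343
SE_est = SD * sqrt(rxx * (1 - rxx)) = 12.03 * sqrt(0.77 * 0.23) = 12.03 * sqrt(0.1771) = 5.062615
CI = T_est +/- z * SE_est, so width = 2 * z * SE_est = 2 * 2.576 * 5.062615
Width = 26.0826

26.0826


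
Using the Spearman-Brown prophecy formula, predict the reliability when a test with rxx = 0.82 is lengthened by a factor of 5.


r_new = (n * rxx) / (1 + (n-1) * rxx)
r_new = (5 * 0.82) / (1 + 4 * 0.82)
r_new = 4.1 / 4.28
r_new = 0.9579

0.9579


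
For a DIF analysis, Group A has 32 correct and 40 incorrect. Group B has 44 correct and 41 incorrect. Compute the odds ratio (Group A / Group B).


Odds_A = 32/40 = 0.8
Odds_B = 44/41 = 1.0732
OR = Odds_A / Odds_B = 0.8 / 1.0732
Exactly, OR = (32 * 41) / (40 * 44) = 1312 / 1760
OR = 0.7455

0.7455


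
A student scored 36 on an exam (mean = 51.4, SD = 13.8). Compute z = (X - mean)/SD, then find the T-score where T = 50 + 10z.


z = (X - mean) / SD = (36 - 51.4) / 13.8
z = -15.4 / 13.8
z = -1.1159
T-score = T = 50 + 10z
Carry z at full precision (z = -15.4 / 13.8) into the conversion:
T-score = 50 + 10 * (-15.4 / 13.8) = 50 + -154 / 13.8
T-score = 50 + -11.1594
T-score = 38.8406

38.8406


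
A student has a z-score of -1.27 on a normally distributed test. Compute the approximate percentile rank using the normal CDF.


CDF(z) = 0.5 * (1 + erf(z/sqrt(2)))
erf(-0.898) = -0.7959
CDF = 0.102
Percentile rank = 0.102 * 100 = 10.2

10.2


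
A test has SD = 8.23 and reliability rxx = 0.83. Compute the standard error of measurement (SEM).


SEM = SD * sqrt(1 - rxx)
SEM = 8.23 * sqrt(1 - 0.83)
SEM = 8.23 * sqrt(0.17) = 8.23 * 0.412311
SEM = 3.3933

3.3933


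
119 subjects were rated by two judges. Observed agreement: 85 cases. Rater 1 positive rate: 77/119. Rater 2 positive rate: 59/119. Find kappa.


P_o = 85/119 = 0.714286
P_e = (77*59 + 42*60) / 14161 = 0.498764
kappa = (P_o - P_e) / (1 - P_e)
kappa = (0.714286 - 0.498764) / (1 - 0.498764)
kappa = 0.43

0.43


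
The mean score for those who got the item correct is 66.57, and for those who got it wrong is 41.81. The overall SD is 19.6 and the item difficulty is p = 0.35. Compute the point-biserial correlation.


q = 1 - p = 0.65
rpb = ((M1 - M0) / SD) * sqrt(p * q)
rpb = ((66.57 - 41.81) / 19.6) * sqrt(0.35 * 0.65)
rpb = 0.6025

0.6025


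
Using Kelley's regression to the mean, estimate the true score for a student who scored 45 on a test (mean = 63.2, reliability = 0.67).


T_est = rxx * X + (1 - rxx) * mean
T_est = 0.67 * 45 + 0.33 * 63.2
T_est = 30.15 + 20.856
T_est = 51.006

51.006


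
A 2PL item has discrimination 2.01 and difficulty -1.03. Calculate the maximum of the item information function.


For 2PL, max info at theta = b = -1.03
I_max = a^2 / 4 = 2.01^2 / 4
= 4.0401 / 4
I_max = 1.01

1.01


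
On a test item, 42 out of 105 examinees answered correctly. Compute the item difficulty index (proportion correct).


Item difficulty p = number correct / total examinees
p = 42 / 105
p = 0.4

0.4


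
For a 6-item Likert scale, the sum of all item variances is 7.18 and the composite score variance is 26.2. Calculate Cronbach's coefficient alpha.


alpha = (k/(k-1)) * (1 - sum(si^2)/s_total^2)
= (6/5) * (1 - 7.18/26.2)
alpha = 0.8711

0.8711


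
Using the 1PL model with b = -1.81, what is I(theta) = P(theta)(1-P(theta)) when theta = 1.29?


P = 1/(1+exp(-(1.29--1.81))) = 0.9569
I = P*(1-P) = 0.9569 * 0.0431
I = 0.0412

0.0412


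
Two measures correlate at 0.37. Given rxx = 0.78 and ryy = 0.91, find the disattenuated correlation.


r_corrected = rxy / sqrt(rxx * ryy)
= 0.37 / sqrt(0.78 * 0.91)
= 0.37 / sqrt(0.7098)
= 0.37 / 0.842496
r_corrected = 0.4392

0.4392


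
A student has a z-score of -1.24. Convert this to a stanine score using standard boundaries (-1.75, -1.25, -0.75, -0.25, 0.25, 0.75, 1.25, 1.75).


Stanine boundaries: [-1.75, -1.25, -0.75, -0.25, 0.25, 0.75, 1.25, 1.75]
z = -1.24
Check each boundary:
  z >= -1.75 -> could be stanine 2
  z >= -1.25 -> could be stanine 3
  z < -0.75
  z < -0.25
  z < 0.25
  z < 0.75
  z < 1.25
  z < 1.75
Highest qualifying boundary gives stanine = 3

3


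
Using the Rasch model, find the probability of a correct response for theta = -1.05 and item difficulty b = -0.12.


theta - b = -1.05 - -0.12 = -0.93
exp(-(theta - b)) = exp(0.93) = 2.5345
P = 1 / (1 + 2.5345)
P = 0.2829

0.2829


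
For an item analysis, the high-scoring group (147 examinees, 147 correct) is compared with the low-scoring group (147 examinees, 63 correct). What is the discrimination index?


p_upper = 147/147 = 1.0
p_lower = 63/147 = 0.4286
D = 1.0 - 0.4286 = 0.5714

0.5714


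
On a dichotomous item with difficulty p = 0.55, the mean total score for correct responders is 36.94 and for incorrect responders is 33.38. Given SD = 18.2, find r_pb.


q = 1 - p = 0.45
rpb = ((M1 - M0) / SD) * sqrt(p * q)
rpb = ((36.94 - 33.38) / 18.2) * sqrt(0.55 * 0.45)
rpb = 0.0973

0.0973


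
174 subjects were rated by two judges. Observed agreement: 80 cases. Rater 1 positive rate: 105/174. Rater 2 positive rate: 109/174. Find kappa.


P_o = 80/174 = 0.45977
P_e = (105*109 + 69*65) / 30276 = 0.526159
kappa = (P_o - P_e) / (1 - P_e)
kappa = (0.45977 - 0.526159) / (1 - 0.526159)
kappa = -0.1401

-0.1401


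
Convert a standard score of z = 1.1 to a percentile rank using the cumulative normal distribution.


CDF(z) = 0.5 * (1 + erf(z/sqrt(2)))
erf(0.7778) = 0.7287
CDF = 0.8643
Percentile rank = 0.8643 * 100 = 86.43

86.43


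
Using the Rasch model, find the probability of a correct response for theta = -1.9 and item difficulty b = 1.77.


theta - b = -1.9 - 1.77 = -3.67
exp(-(theta - b)) = exp(3.67) = 39.2519
P = 1 / (1 + 39.2519)
P = 0.0248

0.0248


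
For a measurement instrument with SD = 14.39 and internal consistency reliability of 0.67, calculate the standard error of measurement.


SEM = SD * sqrt(1 - rxx)
SEM = 14.39 * sqrt(1 - 0.67)
SEM = 14.39 * sqrt(0.33) = 14.39 * 0.574456
SEM = 8.2664

8.2664


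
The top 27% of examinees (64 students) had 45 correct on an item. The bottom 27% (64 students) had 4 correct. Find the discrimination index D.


p_upper = 45/64 = 0.7031
p_lower = 4/64 = 0.0625
D = 0.7031 - 0.0625 = 0.6406

0.6406


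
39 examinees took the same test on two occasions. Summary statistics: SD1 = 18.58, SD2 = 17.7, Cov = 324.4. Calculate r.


r = cov(X,Y) / (SD_X * SD_Y)
r = 324.4 / (18.58 * 17.7)
r = 324.4 / 328.866
r = 0.9864

0.9864


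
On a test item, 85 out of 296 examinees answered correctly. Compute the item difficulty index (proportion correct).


Item difficulty p = number correct / total examinees
p = 85 / 296
p = 0.2872

0.2872


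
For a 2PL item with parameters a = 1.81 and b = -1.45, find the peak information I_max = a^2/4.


For 2PL, max info at theta = b = -1.45
I_max = a^2 / 4 = 1.81^2 / 4
= 3.2761 / 4
I_max = 0.819

0.819


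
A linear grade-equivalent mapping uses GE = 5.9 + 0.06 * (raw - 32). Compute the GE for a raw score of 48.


raw - median = 48 - 32 = 16
slope * diff = 0.06 * 16 = 0.96
GE = 5.9 + 0.96
GE = 6.86

6.86


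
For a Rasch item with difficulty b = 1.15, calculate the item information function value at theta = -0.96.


P = 1/(1+exp(-(-0.96-1.15))) = 0.1081
I = P*(1-P) = 0.1081 * 0.8919
I = 0.0964

0.0964


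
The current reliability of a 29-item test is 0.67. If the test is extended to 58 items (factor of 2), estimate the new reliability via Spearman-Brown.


r_new = (n * rxx) / (1 + (n-1) * rxx)
r_new = (2 * 0.67) / (1 + 1 * 0.67)
r_new = 1.34 / 1.67
r_new = 0.8024

0.8024


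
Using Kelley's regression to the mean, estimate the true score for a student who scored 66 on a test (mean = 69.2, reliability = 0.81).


T_est = rxx * X + (1 - rxx) * mean
T_est = 0.81 * 66 + 0.19 * 69.2
T_est = 53.46 + 13.148
T_est = 66.608

66.608


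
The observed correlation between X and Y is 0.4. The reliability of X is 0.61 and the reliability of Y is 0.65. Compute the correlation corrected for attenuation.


r_corrected = rxy / sqrt(rxx * ryy)
= 0.4 / sqrt(0.61 * 0.65)
= 0.4 / sqrt(0.3965)
= 0.4 / 0.629682
r_corrected = 0.6352

0.6352


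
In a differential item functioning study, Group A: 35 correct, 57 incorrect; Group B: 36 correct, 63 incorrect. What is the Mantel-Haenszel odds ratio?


Odds_A = 35/57 = 0.614
Odds_B = 36/63 = 0.5714
OR = Odds_A / Odds_B = 0.614 / 0.5714
Exactly, OR = (35 * 63) / (57 * 36) = 2205 / 2052
OR = 1.0746

1.0746


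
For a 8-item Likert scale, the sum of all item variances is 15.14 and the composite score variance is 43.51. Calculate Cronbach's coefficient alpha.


alpha = (k/(k-1)) * (1 - sum(si^2)/s_total^2)
= (8/7) * (1 - 15.14/43.51)
alpha = 0.7452

0.7452


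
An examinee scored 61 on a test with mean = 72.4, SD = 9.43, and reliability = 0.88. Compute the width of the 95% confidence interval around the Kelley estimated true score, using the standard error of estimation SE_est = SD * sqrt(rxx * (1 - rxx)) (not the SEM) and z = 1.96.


True score estimate = 0.88*61 + 0.12*72.4 = 62.368
SE_est = SD * sqrt(rxx * (1 - rxx)) = 9.43 * sqrt(0.88 * 0.12) = 9.43 * sqrt(0.1056) = 3.064387
CI = T_est +/- z * SE_est, so width = 2 * z * SE_est = 2 * 1.96 * 3.064387
Width = 12.0124

12.0124


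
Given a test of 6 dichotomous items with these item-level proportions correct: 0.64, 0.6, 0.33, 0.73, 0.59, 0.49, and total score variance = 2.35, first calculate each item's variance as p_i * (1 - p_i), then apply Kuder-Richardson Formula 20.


For each item, compute p_i * q_i:
  Item 1: 0.64 * 0.36 = 0.2304
  Item 2: 0.6 * 0.4 = 0.24
  Item 3: 0.33 * 0.67 = 0.2211
  Item 4: 0.73 * 0.27 = 0.1971
  Item 5: 0.59 * 0.41 = 0.2419
  Item 6: 0.49 * 0.51 = 0.2499
Sum(p_i * q_i) = 0.2304 + 0.24 + 0.2211 + 0.1971 + 0.2419 + 0.2499 = 1.3804
KR-20 = (k/(k-1)) * (1 - Sum(p_i*q_i) / Var_total)
= (6/5) * (1 - 1.3804/2.35)
= 1.2 * 0.4126
KR-20 = 0.4951

0.4951


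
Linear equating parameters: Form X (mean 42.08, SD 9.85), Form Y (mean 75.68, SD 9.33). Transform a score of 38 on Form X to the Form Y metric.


slope = SD_Y / SD_X = 9.33 / 9.85 ~ 0.9472
intercept = mean_Y - slope * mean_X = 75.68 - (9.33 / 9.85) * 42.08 ~ 35.8215
Y = slope * X + intercept. To avoid rounding drift from the rounded slope/intercept, evaluate the equivalent form Y = mean_Y + SD_Y * (X - mean_X) / SD_X at full precision:
Y = 75.68 + 9.33 * (38 - 42.08) / 9.85
Y = 75.68 - 9.33 * 4.08 / 9.85
Y = 75.68 - 38.0664 / 9.85
Y = 75.68 - 3.8646
Y = 71.8154

71.8154


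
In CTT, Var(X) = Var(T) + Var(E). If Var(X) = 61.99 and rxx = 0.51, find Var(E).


var_true = rxx * var_obs = 0.51 * 61.99 = 31.6149
var_error = var_obs - var_true
var_error = 61.99 - 31.6149
var_error = 30.3751

30.3751


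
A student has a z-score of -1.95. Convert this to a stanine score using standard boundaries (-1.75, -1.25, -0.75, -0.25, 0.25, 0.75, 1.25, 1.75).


Stanine boundaries: [-1.75, -1.25, -0.75, -0.25, 0.25, 0.75, 1.25, 1.75]
z = -1.95
Check each boundary:
  z < -1.75
  z < -1.25
  z < -0.75
  z < -0.25
  z < 0.25
  z < 0.75
  z < 1.25
  z < 1.75
Highest qualifying boundary gives stanine = 1

1


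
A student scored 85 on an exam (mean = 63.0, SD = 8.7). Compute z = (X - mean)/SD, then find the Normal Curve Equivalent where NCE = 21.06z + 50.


z = (X - mean) / SD = (85 - 63.0) / 8.7
z = 22.0 / 8.7
z = 2.5287
NCE = NCE = 21.06z + 50
Carry z at full precision (z = 22.0 / 8.7) into the conversion:
NCE = 21.06 * (22.0 / 8.7) + 50 = 463.32 / 8.7 + 50
NCE = 53.2552 + 50
NCE = 103.2552

103.2552


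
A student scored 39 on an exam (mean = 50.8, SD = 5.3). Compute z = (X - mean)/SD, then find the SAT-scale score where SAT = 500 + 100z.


z = (X - mean) / SD = (39 - 50.8) / 5.3
z = -11.8 / 5.3
z = -2.2264
SAT-scale = SAT = 500 + 100z
Carry z at full precision (z = -11.8 / 5.3) into the conversion:
SAT-scale = 500 + 100 * (-11.8 / 5.3) = 500 + -1180 / 5.3
SAT-scale = 500 + -222.6415
SAT-scale = 277.3585

277.3585


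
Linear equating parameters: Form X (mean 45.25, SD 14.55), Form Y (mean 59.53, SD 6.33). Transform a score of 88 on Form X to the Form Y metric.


slope = SD_Y / SD_X = 6.33 / 14.55 ~ 0.4351
intercept = mean_Y - slope * mean_X = 59.53 - (6.33 / 14.55) * 45.25 ~ 39.8439
Y = slope * X + intercept. To avoid rounding drift from the rounded slope/intercept, evaluate the equivalent form Y = mean_Y + SD_Y * (X - mean_X) / SD_X at full precision:
Y = 59.53 + 6.33 * (88 - 45.25) / 14.55
Y = 59.53 + 6.33 * 42.75 / 14.55
Y = 59.53 + 270.6075 / 14.55
Y = 59.53 + 18.5985
Y = 78.1285

78.1285


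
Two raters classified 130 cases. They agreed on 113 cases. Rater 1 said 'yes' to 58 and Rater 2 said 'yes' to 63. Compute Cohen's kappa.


P_o = 113/130 = 0.869231
P_e = (58*63 + 72*67) / 16900 = 0.501657
kappa = (P_o - P_e) / (1 - P_e)
kappa = (0.869231 - 0.501657) / (1 - 0.501657)
kappa = 0.7376

0.7376


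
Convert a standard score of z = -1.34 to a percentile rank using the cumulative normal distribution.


CDF(z) = 0.5 * (1 + erf(z/sqrt(2)))
erf(-0.9475) = -0.8198
CDF = 0.0901
Percentile rank = 0.0901 * 100 = 9.01

9.01


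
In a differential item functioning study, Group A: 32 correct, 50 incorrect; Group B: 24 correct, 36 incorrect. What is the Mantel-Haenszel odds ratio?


Odds_A = 32/50 = 0.64
Odds_B = 24/36 = 0.6667
OR = Odds_A / Odds_B = 0.64 / 0.6667
Exactly, OR = (32 * 36) / (50 * 24) = 1152 / 1200
OR = 0.96

0.96


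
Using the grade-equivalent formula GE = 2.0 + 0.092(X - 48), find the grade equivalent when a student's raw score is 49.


raw - median = 49 - 48 = 1
slope * diff = 0.092 * 1 = 0.092
GE = 2.0 + 0.092
GE = 2.092

2.092


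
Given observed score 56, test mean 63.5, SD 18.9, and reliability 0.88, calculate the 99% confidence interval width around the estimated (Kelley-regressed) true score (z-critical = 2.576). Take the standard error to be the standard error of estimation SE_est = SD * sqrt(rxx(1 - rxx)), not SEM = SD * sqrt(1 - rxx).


True score estimate = 0.88*56 + 0.12*63.5 = 56.9
SE_est = SD * sqrt(rxx * (1 - rxx)) = 18.9 * sqrt(0.88 * 0.12) = 18.9 * sqrt(0.1056) = 6.141773
CI = T_est +/- z * SE_est, so width = 2 * z * SE_est = 2 * 2.576 * 6.141773
Width = 31.6424

31.6424


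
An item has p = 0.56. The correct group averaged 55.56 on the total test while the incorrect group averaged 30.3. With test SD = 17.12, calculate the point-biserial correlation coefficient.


q = 1 - p = 0.44
rpb = ((M1 - M0) / SD) * sqrt(p * q)
rpb = ((55.56 - 30.3) / 17.12) * sqrt(0.56 * 0.44)
rpb = 0.7324

0.7324


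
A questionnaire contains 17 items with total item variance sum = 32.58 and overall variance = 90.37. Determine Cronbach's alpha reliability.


alpha = (k/(k-1)) * (1 - sum(si^2)/s_total^2)
= (17/16) * (1 - 32.58/90.37)
alpha = 0.6794

0.6794


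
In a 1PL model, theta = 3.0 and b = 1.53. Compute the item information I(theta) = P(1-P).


P = 1/(1+exp(-(3.0-1.53))) = 0.8131
I = P*(1-P) = 0.8131 * 0.1869
I = 0.152

0.152


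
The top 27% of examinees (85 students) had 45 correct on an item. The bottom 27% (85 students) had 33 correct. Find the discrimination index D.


p_upper = 45/85 = 0.5294
p_lower = 33/85 = 0.3882
D = 0.5294 - 0.3882 = 0.1412

0.1412


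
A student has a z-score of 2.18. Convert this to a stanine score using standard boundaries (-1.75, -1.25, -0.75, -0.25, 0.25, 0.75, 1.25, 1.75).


Stanine boundaries: [-1.75, -1.25, -0.75, -0.25, 0.25, 0.75, 1.25, 1.75]
z = 2.18
Check each boundary:
  z >= -1.75 -> could be stanine 2
  z >= -1.25 -> could be stanine 3
  z >= -0.75 -> could be stanine 4
  z >= -0.25 -> could be stanine 5
  z >= 0.25 -> could be stanine 6
  z >= 0.75 -> could be stanine 7
  z >= 1.25 -> could be stanine 8
  z >= 1.75 -> could be stanine 9
Highest qualifying boundary gives stanine = 9

9


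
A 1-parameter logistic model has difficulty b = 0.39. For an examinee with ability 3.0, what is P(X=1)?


theta - b = 3.0 - 0.39 = 2.61
exp(-(theta - b)) = exp(-2.61) = 0.0735
P = 1 / (1 + 0.0735)
P = 0.9315

0.9315


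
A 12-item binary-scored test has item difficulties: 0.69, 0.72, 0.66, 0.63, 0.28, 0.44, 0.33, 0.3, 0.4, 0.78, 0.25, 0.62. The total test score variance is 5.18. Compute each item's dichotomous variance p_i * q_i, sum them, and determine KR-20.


For each item, compute p_i * q_i:
  Item 1: 0.69 * 0.31 = 0.2139
  Item 2: 0.72 * 0.28 = 0.2016
  Item 3: 0.66 * 0.34 = 0.2244
  Item 4: 0.63 * 0.37 = 0.2331
  Item 5: 0.28 * 0.72 = 0.2016
  Item 6: 0.44 * 0.56 = 0.2464
  Item 7: 0.33 * 0.67 = 0.2211
  Item 8: 0.3 * 0.7 = 0.21
  Item 9: 0.4 * 0.6 = 0.24
  Item 10: 0.78 * 0.22 = 0.1716
  Item 11: 0.25 * 0.75 = 0.1875
  Item 12: 0.62 * 0.38 = 0.2356
Sum(p_i * q_i) = 0.2139 + 0.2016 + 0.2244 + 0.2331 + 0.2016 + 0.2464 + 0.2211 + 0.21 + 0.24 + 0.1716 + 0.1875 + 0.2356 = 2.5868
KR-20 = (k/(k-1)) * (1 - Sum(p_i*q_i) / Var_total)
= (12/11) * (1 - 2.5868/5.18)
= 1.0909 * 0.5006
KR-20 = 0.5461

0.5461


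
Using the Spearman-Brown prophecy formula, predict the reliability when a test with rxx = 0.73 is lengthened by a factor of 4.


r_new = (n * rxx) / (1 + (n-1) * rxx)
r_new = (4 * 0.73) / (1 + 3 * 0.73)
r_new = 2.92 / 3.19
r_new = 0.9154

0.9154


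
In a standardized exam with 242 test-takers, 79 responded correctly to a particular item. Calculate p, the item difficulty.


Item difficulty p = number correct / total examinees
p = 79 / 242
p = 0.3264

0.3264


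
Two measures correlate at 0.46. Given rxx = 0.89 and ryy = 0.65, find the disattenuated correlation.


r_corrected = rxy / sqrt(rxx * ryy)
= 0.46 / sqrt(0.89 * 0.65)
= 0.46 / sqrt(0.5785)
= 0.46 / 0.760592
r_corrected = 0.6048

0.6048


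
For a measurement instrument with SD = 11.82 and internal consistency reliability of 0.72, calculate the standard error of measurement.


SEM = SD * sqrt(1 - rxx)
SEM = 11.82 * sqrt(1 - 0.72)
SEM = 11.82 * sqrt(0.28) = 11.82 * 0.52915
SEM = 6.2546

6.2546


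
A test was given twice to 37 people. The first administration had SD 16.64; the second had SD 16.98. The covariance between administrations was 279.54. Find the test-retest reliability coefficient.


r = cov(X,Y) / (SD_X * SD_Y)
r = 279.54 / (16.64 * 16.98)
r = 279.54 / 282.5472
r = 0.9894

0.9894


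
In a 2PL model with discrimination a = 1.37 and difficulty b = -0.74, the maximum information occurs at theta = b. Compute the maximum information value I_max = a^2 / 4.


For 2PL, max info at theta = b = -0.74
I_max = a^2 / 4 = 1.37^2 / 4
= 1.8769 / 4
I_max = 0.4692

0.4692


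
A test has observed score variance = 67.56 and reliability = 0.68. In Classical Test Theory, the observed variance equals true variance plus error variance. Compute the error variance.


var_true = rxx * var_obs = 0.68 * 67.56 = 45.9408
var_error = var_obs - var_true
var_error = 67.56 - 45.9408
var_error = 21.6192

21.6192


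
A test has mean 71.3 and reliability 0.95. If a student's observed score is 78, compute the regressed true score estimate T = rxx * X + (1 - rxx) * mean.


T_est = rxx * X + (1 - rxx) * mean
T_est = 0.95 * 78 + 0.05 * 71.3
T_est = 74.1 + 3.565
T_est = 77.665

77.665


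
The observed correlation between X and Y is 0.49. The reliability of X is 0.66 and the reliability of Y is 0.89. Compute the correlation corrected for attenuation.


r_corrected = rxy / sqrt(rxx * ryy)
= 0.49 / sqrt(0.66 * 0.89)
= 0.49 / sqrt(0.5874)
= 0.49 / 0.76642
r_corrected = 0.6393

0.6393


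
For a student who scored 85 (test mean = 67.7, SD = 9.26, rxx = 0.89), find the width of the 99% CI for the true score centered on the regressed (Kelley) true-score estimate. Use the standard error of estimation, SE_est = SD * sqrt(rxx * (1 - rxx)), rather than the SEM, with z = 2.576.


True score estimate = 0.89*85 + 0.11*67.7 = 83.097
SE_est = SD * sqrt(rxx * (1 - rxx)) = 9.26 * sqrt(0.89 * 0.11) = 9.26 * sqrt(0.0979) = 2.897359
CI = T_est +/- z * SE_est, so width = 2 * z * SE_est = 2 * 2.576 * 2.897359
Width = 14.9272

14.9272


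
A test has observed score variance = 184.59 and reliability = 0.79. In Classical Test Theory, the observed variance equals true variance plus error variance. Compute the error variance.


var_true = rxx * var_obs = 0.79 * 184.59 = 145.8261
var_error = var_obs - var_true
var_error = 184.59 - 145.8261
var_error = 38.7639

38.7639


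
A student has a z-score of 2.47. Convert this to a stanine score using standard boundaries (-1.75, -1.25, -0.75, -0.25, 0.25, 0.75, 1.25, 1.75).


Stanine boundaries: [-1.75, -1.25, -0.75, -0.25, 0.25, 0.75, 1.25, 1.75]
z = 2.47
Check each boundary:
  z >= -1.75 -> could be stanine 2
  z >= -1.25 -> could be stanine 3
  z >= -0.75 -> could be stanine 4
  z >= -0.25 -> could be stanine 5
  z >= 0.25 -> could be stanine 6
  z >= 0.75 -> could be stanine 7
  z >= 1.25 -> could be stanine 8
  z >= 1.75 -> could be stanine 9
Highest qualifying boundary gives stanine = 9

9


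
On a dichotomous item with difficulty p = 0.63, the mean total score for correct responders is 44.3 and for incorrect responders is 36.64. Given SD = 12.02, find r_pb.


q = 1 - p = 0.37
rpb = ((M1 - M0) / SD) * sqrt(p * q)
rpb = ((44.3 - 36.64) / 12.02) * sqrt(0.63 * 0.37)
rpb = 0.3077

0.3077


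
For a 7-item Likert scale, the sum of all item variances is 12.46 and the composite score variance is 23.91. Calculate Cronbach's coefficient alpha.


alpha = (k/(k-1)) * (1 - sum(si^2)/s_total^2)
= (7/6) * (1 - 12.46/23.91)
alpha = 0.5587

0.5587


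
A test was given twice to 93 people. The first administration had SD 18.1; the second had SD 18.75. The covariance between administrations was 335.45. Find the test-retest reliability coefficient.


r = cov(X,Y) / (SD_X * SD_Y)
r = 335.45 / (18.1 * 18.75)
r = 335.45 / 339.375
r = 0.9884

0.9884


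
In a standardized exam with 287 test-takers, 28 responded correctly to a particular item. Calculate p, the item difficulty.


Item difficulty p = number correct / total examinees
p = 28 / 287
p = 0.0976

0.0976


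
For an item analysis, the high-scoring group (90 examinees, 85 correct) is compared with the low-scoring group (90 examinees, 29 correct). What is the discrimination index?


p_upper = 85/90 = 0.9444
p_lower = 29/90 = 0.3222
D = 0.9444 - 0.3222 = 0.6222

0.6222


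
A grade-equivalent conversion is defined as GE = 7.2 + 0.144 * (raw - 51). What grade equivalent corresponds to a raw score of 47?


raw - median = 47 - 51 = -4
slope * diff = 0.144 * -4 = -0.576
GE = 7.2 + -0.576
GE = 6.624

6.624


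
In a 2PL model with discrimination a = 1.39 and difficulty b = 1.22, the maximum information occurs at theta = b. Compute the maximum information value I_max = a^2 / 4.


For 2PL, max info at theta = b = 1.22
I_max = a^2 / 4 = 1.39^2 / 4
= 1.9321 / 4
I_max = 0.483

0.483


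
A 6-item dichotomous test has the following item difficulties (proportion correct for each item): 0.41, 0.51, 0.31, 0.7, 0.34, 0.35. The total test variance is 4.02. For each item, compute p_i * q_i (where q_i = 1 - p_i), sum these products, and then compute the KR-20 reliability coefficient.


For each item, compute p_i * q_i:
  Item 1: 0.41 * 0.59 = 0.2419
  Item 2: 0.51 * 0.49 = 0.2499
  Item 3: 0.31 * 0.69 = 0.2139
  Item 4: 0.7 * 0.3 = 0.21
  Item 5: 0.34 * 0.66 = 0.2244
  Item 6: 0.35 * 0.65 = 0.2275
Sum(p_i * q_i) = 0.2419 + 0.2499 + 0.2139 + 0.21 + 0.2244 + 0.2275 = 1.3676
KR-20 = (k/(k-1)) * (1 - Sum(p_i*q_i) / Var_total)
= (6/5) * (1 - 1.3676/4.02)
= 1.2 * 0.6598
KR-20 = 0.7918

0.7918


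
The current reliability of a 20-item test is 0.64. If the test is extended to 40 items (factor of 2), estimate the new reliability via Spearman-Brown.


r_new = (n * rxx) / (1 + (n-1) * rxx)
r_new = (2 * 0.64) / (1 + 1 * 0.64)
r_new = 1.28 / 1.64
r_new = 0.7805

0.7805


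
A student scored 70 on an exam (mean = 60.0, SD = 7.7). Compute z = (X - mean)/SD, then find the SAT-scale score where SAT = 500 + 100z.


z = (X - mean) / SD = (70 - 60.0) / 7.7
z = 10.0 / 7.7
z = 1.2987
SAT-scale = SAT = 500 + 100z
Carry z at full precision (z = 10.0 / 7.7) into the conversion:
SAT-scale = 500 + 100 * (10.0 / 7.7) = 500 + 1000 / 7.7
SAT-scale = 500 + 129.8701
SAT-scale = 629.8701

629.8701


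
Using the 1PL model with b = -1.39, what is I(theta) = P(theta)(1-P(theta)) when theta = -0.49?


P = 1/(1+exp(-(-0.49--1.39))) = 0.7109
I = P*(1-P) = 0.7109 * 0.2891
I = 0.2055

0.2055


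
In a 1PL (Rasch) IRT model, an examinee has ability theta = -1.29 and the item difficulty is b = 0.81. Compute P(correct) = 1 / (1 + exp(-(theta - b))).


theta - b = -1.29 - 0.81 = -2.1
exp(-(theta - b)) = exp(2.1) = 8.1662
P = 1 / (1 + 8.1662)
P = 0.1091

0.1091


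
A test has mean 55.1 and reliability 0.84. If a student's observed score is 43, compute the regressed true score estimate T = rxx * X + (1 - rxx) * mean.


T_est = rxx * X + (1 - rxx) * mean
T_est = 0.84 * 43 + 0.16 * 55.1
T_est = 36.12 + 8.816
T_est = 44.936

44.936


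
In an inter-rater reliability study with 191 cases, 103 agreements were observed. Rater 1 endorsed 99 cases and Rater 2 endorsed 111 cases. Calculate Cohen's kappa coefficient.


P_o = 103/191 = 0.539267
P_e = (99*111 + 92*80) / 36481 = 0.502974
kappa = (P_o - P_e) / (1 - P_e)
kappa = (0.539267 - 0.502974) / (1 - 0.502974)
kappa = 0.073

0.073


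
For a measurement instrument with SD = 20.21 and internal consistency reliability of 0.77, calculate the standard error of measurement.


SEM = SD * sqrt(1 - rxx)
SEM = 20.21 * sqrt(1 - 0.77)
SEM = 20.21 * sqrt(0.23) = 20.21 * 0.479583
SEM = 9.6924

9.6924


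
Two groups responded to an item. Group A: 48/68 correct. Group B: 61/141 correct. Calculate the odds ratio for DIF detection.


Odds_A = 48/20 = 2.4
Odds_B = 61/80 = 0.7625
OR = Odds_A / Odds_B = 2.4 / 0.7625
Exactly, OR = (48 * 80) / (20 * 61) = 3840 / 1220
OR = 3.1475

3.1475


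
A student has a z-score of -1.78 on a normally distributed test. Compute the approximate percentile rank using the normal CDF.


CDF(z) = 0.5 * (1 + erf(z/sqrt(2)))
erf(-1.2587) = -0.9249
CDF = 0.0375
Percentile rank = 0.0375 * 100 = 3.75

3.75


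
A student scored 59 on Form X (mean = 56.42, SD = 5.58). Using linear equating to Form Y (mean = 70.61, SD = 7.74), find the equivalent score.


slope = SD_Y / SD_X = 7.74 / 5.58 ~ 1.3871
intercept = mean_Y - slope * mean_X = 70.61 - (7.74 / 5.58) * 56.42 ~ -7.65
Y = slope * X + intercept. To avoid rounding drift from the rounded slope/intercept, evaluate the equivalent form Y = mean_Y + SD_Y * (X - mean_X) / SD_X at full precision:
Y = 70.61 + 7.74 * (59 - 56.42) / 5.58
Y = 70.61 + 7.74 * 2.58 / 5.58
Y = 70.61 + 19.9692 / 5.58
Y = 70.61 + 3.5787
Y = 74.1887

74.1887


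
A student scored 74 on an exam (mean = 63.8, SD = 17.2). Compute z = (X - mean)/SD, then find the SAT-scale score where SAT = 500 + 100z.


z = (X - mean) / SD = (74 - 63.8) / 17.2
z = 10.2 / 17.2
z = 0.593
SAT-scale = SAT = 500 + 100z
Carry z at full precision (z = 10.2 / 17.2) into the conversion:
SAT-scale = 500 + 100 * (10.2 / 17.2) = 500 + 1020 / 17.2
SAT-scale = 500 + 59.3023
SAT-scale = 559.3023

559.3023


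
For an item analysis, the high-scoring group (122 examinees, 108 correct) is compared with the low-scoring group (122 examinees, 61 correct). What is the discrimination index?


p_upper = 108/122 = 0.8852
p_lower = 61/122 = 0.5
D = 0.8852 - 0.5 = 0.3852

0.3852


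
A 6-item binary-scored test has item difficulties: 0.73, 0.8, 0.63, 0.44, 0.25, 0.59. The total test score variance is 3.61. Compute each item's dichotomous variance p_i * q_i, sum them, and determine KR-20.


For each item, compute p_i * q_i:
  Item 1: 0.73 * 0.27 = 0.1971
  Item 2: 0.8 * 0.2 = 0.16
  Item 3: 0.63 * 0.37 = 0.2331
  Item 4: 0.44 * 0.56 = 0.2464
  Item 5: 0.25 * 0.75 = 0.1875
  Item 6: 0.59 * 0.41 = 0.2419
Sum(p_i * q_i) = 0.1971 + 0.16 + 0.2331 + 0.2464 + 0.1875 + 0.2419 = 1.266
KR-20 = (k/(k-1)) * (1 - Sum(p_i*q_i) / Var_total)
= (6/5) * (1 - 1.266/3.61)
= 1.2 * 0.6493
KR-20 = 0.7792

0.7792


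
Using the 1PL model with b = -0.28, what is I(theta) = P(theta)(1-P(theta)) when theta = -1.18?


P = 1/(1+exp(-(-1.18--0.28))) = 0.2891
I = P*(1-P) = 0.2891 * 0.7109
I = 0.2055

0.2055


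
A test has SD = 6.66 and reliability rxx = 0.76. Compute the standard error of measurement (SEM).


SEM = SD * sqrt(1 - rxx)
SEM = 6.66 * sqrt(1 - 0.76)
SEM = 6.66 * sqrt(0.24) = 6.66 * 0.489898
SEM = 3.2627

3.2627


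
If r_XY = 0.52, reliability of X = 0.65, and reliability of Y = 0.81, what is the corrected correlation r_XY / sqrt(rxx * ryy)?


r_corrected = rxy / sqrt(rxx * ryy)
= 0.52 / sqrt(0.65 * 0.81)
= 0.52 / sqrt(0.5265)
= 0.52 / 0.725603
r_corrected = 0.7166

0.7166


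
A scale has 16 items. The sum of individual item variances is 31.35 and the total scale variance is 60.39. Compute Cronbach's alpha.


alpha = (k/(k-1)) * (1 - sum(si^2)/s_total^2)
= (16/15) * (1 - 31.35/60.39)
alpha = 0.5129

0.5129


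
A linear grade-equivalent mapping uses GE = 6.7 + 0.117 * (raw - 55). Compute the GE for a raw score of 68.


raw - median = 68 - 55 = 13
slope * diff = 0.117 * 13 = 1.521
GE = 6.7 + 1.521
GE = 8.221

8.221


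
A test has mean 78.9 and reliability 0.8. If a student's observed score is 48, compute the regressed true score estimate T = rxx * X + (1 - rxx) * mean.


T_est = rxx * X + (1 - rxx) * mean
T_est = 0.8 * 48 + 0.2 * 78.9
T_est = 38.4 + 15.78
T_est = 54.18

54.18


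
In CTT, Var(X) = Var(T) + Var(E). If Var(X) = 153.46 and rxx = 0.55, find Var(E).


var_true = rxx * var_obs = 0.55 * 153.46 = 84.403
var_error = var_obs - var_true
var_error = 153.46 - 84.403
var_error = 69.057

69.057


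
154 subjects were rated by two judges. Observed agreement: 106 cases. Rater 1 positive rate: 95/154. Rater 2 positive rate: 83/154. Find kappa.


P_o = 106/154 = 0.688312
P_e = (95*83 + 59*71) / 23716 = 0.509108
kappa = (P_o - P_e) / (1 - P_e)
kappa = (0.688312 - 0.509108) / (1 - 0.509108)
kappa = 0.3651

0.3651
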